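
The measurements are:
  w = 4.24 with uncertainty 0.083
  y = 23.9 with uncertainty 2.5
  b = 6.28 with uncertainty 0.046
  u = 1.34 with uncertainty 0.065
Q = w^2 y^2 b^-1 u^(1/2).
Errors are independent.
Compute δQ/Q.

0.214

Q is a product of powers, so relative uncertainties combine in quadrature:
  (2·δw/w)² = (2×0.0196)² = 0.00153;  (2·δy/y)² = (2×0.105)² = 0.0438;  (-1·δb/b)² = (-1×0.00732)² = 5.37e-05;  (½·δu/u)² = (0.5×0.0485)² = 0.000588
δQ/Q = √(0.0459) = 0.214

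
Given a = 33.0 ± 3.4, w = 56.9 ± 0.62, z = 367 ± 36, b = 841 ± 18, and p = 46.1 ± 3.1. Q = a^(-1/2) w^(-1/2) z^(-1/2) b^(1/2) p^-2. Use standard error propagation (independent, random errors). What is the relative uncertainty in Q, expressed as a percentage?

15.3%

For a monomial Q ∝ a^(-1/2), w^(-1/2), z^(-1/2), b^(1/2), p^-2, fractional errors add in quadrature:
  (−½·δa/a)² = (-0.5×0.103)² = 0.00265;  (−½·δw/w)² = (-0.5×0.0109)² = 2.97e-05;  (−½·δz/z)² = (-0.5×0.0981)² = 0.00241;  (½·δb/b)² = (0.5×0.0214)² = 0.000115;  (-2·δp/p)² = (-2×0.0672)² = 0.0181
δQ/Q = √(0.0233) = 0.153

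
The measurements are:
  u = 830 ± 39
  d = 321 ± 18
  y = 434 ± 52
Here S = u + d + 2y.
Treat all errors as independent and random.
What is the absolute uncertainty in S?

113

Each term contributes (cᵢ δxᵢ)² to (δS)²:
  (δu)² = 1520;  (δd)² = 324;  (2·δy)² = 10800
δS = √(12700) = 113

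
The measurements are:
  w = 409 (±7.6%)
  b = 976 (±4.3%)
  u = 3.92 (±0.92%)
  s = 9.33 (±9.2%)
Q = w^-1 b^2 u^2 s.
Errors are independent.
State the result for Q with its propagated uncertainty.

For a monomial Q ∝ w^-1, b^2, u^2, s, fractional errors add in quadrature:
  (-1·δw/w)² = (-1×0.0760)² = 0.00578;  (2·δb/b)² = (2×0.0430)² = 0.00740;  (2·δu/u)² = (2×0.00920)² = 0.000339;  (1·δs/s)² = (1×0.0920)² = 0.00846
δQ/Q = √(0.0220) = 0.148
Q = 3.34e+05, so δQ = 0.148 × 3.34e+05 = 49500.

(3.34 ± 0.495) × 10^5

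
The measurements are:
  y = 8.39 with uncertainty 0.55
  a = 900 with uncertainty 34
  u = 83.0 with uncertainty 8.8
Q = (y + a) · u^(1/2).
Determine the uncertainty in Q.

Let w = y + a = 908. δw = √(δy² + δa²) = √(0.303 + 1160) = 34.0, so δw/w = 0.0374.
Q is then a monomial in w, u:
δQ/Q = √((δw/w)² + (½·δu/u)²) = √(0.00140 + 0.00281) = 0.0649
Q = 8280, so δQ = 0.0649 × 8280 = 537.

537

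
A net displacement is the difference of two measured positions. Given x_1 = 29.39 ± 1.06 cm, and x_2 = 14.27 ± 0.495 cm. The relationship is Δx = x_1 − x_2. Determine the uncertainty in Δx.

1.17 cm

Sums and differences: (δΔx)² = Σ (cᵢ δxᵢ)².
  (δx_1)² = 1.12;  (δx_2)² = 0.245
δΔx = √(1.37) = 1.17 cm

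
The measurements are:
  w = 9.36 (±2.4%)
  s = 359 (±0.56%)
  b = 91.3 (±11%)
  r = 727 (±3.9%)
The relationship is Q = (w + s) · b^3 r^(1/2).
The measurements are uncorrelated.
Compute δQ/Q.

0.331

Let u = w + s = 368. δu = √(δw² + δs²) = √(0.0505 + 4.04) = 2.02, so δu/u = 0.00549.
Q is then a monomial in u, b, r:
δQ/Q = √((δu/u)² + (3·δb/b)² + (½·δr/r)²) = √(3.02e-05 + 0.109 + 0.000380) = 0.331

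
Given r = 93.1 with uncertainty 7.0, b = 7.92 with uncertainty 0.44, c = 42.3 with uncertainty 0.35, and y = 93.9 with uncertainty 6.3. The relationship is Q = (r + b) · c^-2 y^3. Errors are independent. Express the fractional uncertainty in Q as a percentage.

21.4%

Let u = r + b = 101. δu = √(δr² + δb²) = √(49.0 + 0.194) = 7.01, so δu/u = 0.0694.
Q is then a monomial in u, c, y:
δQ/Q = √((δu/u)² + (-2·δc/c)² + (3·δy/y)²) = √(0.00482 + 0.000274 + 0.0405) = 0.214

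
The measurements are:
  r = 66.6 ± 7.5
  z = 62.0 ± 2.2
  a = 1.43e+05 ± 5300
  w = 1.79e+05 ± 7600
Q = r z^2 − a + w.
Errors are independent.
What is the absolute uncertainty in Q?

35300

Let p = r·z^2 = 2.56e+05. δp/p = √((1·δr/r)² + (2·δz/z)²) = √(0.0127 + 0.00504) = 0.133, so δp = 34100.
Q = p − a + w: δQ = √(δp² + δa² + δw²) = √(1.16e+09 + 2.81e+07 + 5.78e+07) = 35300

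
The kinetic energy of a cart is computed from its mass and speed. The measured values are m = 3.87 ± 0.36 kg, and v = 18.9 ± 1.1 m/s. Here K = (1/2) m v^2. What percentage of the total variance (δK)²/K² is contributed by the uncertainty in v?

61.0%

(δK/K)² = (1·δm/m)² + (2·δv/v)²
  m term: (1×0.0930)² = 0.00865
  v term: (2×0.0582)² = 0.0135
Total = 0.0222. Share from v = 0.0135/0.0222 = 0.610.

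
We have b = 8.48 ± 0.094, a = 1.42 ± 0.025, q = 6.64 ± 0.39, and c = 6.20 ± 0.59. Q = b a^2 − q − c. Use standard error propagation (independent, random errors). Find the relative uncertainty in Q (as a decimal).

0.223

Let p = b·a^2 = 17.1. δp/p = √((1·δb/b)² + (2·δa/a)²) = √(0.000123 + 0.00124) = 0.0369, so δp = 0.631.
Q = p − q − c: δQ = √(δp² + δq² + δc²) = √(0.398 + 0.152 + 0.348) = 0.948
Q = 4.26, so δQ/Q = 0.948/4.26 = 0.223.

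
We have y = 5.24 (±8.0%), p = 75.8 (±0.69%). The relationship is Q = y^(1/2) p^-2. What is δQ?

1.69e-05

Relative error in a monomial: (δQ/Q)² = Σ (nᵢ · δxᵢ/xᵢ)².
  (½·δy/y)² = (0.5×0.0800)² = 0.00160;  (-2·δp/p)² = (-2×0.00690)² = 0.000190
δQ/Q = √(0.00179) = 0.0423
Q = 0.000398, so δQ = 0.0423 × 0.000398 = 1.69e-05.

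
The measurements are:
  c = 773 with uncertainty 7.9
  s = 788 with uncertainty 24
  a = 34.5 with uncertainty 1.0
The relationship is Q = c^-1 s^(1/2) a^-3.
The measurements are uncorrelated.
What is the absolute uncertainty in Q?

For a monomial Q ∝ c^-1, s^(1/2), a^-3, fractional errors add in quadrature:
  (-1·δc/c)² = (-1×0.0102)² = 0.000104;  (½·δs/s)² = (0.5×0.0305)² = 0.000232;  (-3·δa/a)² = (-3×0.0290)² = 0.00756
δQ/Q = √(0.00790) = 0.0889
Q = 8.84e-07, so δQ = 0.0889 × 8.84e-07 = 7.86e-08.

7.86e-08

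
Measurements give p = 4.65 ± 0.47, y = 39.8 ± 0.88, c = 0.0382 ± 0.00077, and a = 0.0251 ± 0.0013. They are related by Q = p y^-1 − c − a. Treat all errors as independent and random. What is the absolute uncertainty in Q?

0.0122

Let w = p·y^-1 = 0.117. δw/w = √((1·δp/p)² + (-1·δy/y)²) = √(0.0102 + 0.000489) = 0.103, so δw = 0.0121.
Q = w − c − a: δQ = √(δw² + δc² + δa²) = √(0.000146 + 5.93e-07 + 1.69e-06) = 0.0122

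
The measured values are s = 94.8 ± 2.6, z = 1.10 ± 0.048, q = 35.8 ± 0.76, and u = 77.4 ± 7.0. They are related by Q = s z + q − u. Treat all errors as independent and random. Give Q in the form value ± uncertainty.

Let p = s·z = 104. δp/p = √((1·δs/s)² + (1·δz/z)²) = √(0.000752 + 0.00190) = 0.0515, so δp = 5.37.
Q = p + q − u: δQ = √(δp² + δq² + δu²) = √(28.9 + 0.578 + 49.0) = 8.86
Q = 62.7.

62.7 ± 8.86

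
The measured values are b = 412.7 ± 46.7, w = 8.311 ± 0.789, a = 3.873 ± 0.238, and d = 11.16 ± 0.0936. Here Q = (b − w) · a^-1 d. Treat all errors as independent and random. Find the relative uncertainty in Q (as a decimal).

Let u = b − w = 404.4. δu = √(δb² + δw²) = √(2180 + 0.623) = 46.7, so δu/u = 0.115.
Q is then a monomial in u, a, d:
δQ/Q = √((δu/u)² + (-1·δa/a)² + (1·δd/d)²) = √(0.0133 + 0.00378 + 7.03e-05) = 0.131

0.131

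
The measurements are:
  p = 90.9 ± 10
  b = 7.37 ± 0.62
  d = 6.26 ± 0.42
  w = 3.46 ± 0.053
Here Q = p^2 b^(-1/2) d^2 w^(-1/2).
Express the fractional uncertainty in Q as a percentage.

Relative error in a monomial: (δQ/Q)² = Σ (nᵢ · δxᵢ/xᵢ)².
  (2·δp/p)² = (2×0.110)² = 0.0484;  (−½·δb/b)² = (-0.5×0.0841)² = 0.00177;  (2·δd/d)² = (2×0.0671)² = 0.0180;  (−½·δw/w)² = (-0.5×0.0153)² = 5.87e-05
δQ/Q = √(0.0682) = 0.261

26.1%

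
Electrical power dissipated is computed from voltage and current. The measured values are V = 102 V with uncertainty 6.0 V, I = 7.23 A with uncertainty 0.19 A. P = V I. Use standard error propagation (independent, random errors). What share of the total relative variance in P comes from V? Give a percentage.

(δP/P)² = (1·δV/V)² + (1·δI/I)²
  V term: (1×0.0588)² = 0.00346
  I term: (1×0.0263)² = 0.000691
Total = 0.00415. Share from V = 0.00346/0.00415 = 0.834.

83.4%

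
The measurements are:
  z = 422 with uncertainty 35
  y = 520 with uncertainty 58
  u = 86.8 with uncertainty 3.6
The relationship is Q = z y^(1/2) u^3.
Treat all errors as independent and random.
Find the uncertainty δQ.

Q is a product of powers, so relative uncertainties combine in quadrature:
  (1·δz/z)² = (1×0.0829)² = 0.00688;  (½·δy/y)² = (0.5×0.112)² = 0.00311;  (3·δu/u)² = (3×0.0415)² = 0.0155
δQ/Q = √(0.0255) = 0.160
Q = 6.29e+09, so δQ = 0.160 × 6.29e+09 = 1e+09.

1e+09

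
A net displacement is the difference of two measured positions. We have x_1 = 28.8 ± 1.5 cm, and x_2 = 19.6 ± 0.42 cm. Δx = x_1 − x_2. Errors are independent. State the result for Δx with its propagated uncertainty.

9.20 ± 1.56 cm

Each term contributes (cᵢ δxᵢ)² to (δΔx)²:
  (δx_1)² = 2.25;  (δx_2)² = 0.176
δΔx = √(2.43) = 1.56 cm
Δx = 9.20 cm.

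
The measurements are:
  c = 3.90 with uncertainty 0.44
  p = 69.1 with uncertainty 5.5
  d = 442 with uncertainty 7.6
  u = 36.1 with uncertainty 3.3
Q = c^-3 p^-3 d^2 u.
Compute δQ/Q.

0.426

Products/powers → add relative errors in quadrature, weighted by exponent:
  (-3·δc/c)² = (-3×0.113)² = 0.115;  (-3·δp/p)² = (-3×0.0796)² = 0.0570;  (2·δd/d)² = (2×0.0172)² = 0.00118;  (1·δu/u)² = (1×0.0914)² = 0.00836
δQ/Q = √(0.181) = 0.426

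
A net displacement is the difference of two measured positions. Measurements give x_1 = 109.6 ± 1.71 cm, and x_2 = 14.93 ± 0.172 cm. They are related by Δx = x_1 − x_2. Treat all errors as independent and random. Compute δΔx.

Absolute uncertainties add in quadrature for a linear combination:
  (δx_1)² = 2.92;  (δx_2)² = 0.0296
δΔx = √(2.95) = 1.72 cm

1.72 cm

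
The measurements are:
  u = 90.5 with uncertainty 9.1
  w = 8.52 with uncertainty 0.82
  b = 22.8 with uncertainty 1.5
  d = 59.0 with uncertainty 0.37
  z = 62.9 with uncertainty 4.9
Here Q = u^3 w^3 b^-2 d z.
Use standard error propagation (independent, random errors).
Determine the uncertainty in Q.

1.46e+09

Each factor contributes (exponent × relative error)² to (δQ/Q)²:
  (3·δu/u)² = (3×0.101)² = 0.0910;  (3·δw/w)² = (3×0.0962)² = 0.0834;  (-2·δb/b)² = (-2×0.0658)² = 0.0173;  (1·δd/d)² = (1×0.00627)² = 3.93e-05;  (1·δz/z)² = (1×0.0779)² = 0.00607
δQ/Q = √(0.198) = 0.445
Q = 3.27e+09, so δQ = 0.445 × 3.27e+09 = 1.46e+09.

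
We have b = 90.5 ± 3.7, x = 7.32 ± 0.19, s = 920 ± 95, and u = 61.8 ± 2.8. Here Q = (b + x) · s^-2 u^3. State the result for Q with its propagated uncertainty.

Let w = b + x = 97.8. δw = √(δb² + δx²) = √(13.7 + 0.0361) = 3.70, so δw/w = 0.0379.
Q is then a monomial in w, s, u:
δQ/Q = √((δw/w)² + (-2·δs/s)² + (3·δu/u)²) = √(0.00143 + 0.0427 + 0.0185) = 0.250
Q = 27.3, so δQ = 0.250 × 27.3 = 6.82.

27.3 ± 6.82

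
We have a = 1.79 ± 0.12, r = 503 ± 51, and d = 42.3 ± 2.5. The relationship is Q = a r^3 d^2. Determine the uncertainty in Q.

1.36e+11

Products/powers → add relative errors in quadrature, weighted by exponent:
  (1·δa/a)² = (1×0.0670)² = 0.00449;  (3·δr/r)² = (3×0.101)² = 0.0925;  (2·δd/d)² = (2×0.0591)² = 0.0140
δQ/Q = √(0.111) = 0.333
Q = 4.08e+11, so δQ = 0.333 × 4.08e+11 = 1.36e+11.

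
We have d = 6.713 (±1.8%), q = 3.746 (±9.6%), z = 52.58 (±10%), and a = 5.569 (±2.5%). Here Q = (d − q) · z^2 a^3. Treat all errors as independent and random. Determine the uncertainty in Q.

Let u = d − q = 2.967. δu = √(δd² + δq²) = √(0.0146 + 0.129) = 0.379, so δu/u = 0.128.
Q is then a monomial in u, z, a:
δQ/Q = √((δu/u)² + (2·δz/z)² + (3·δa/a)²) = √(0.0163 + 0.0400 + 0.00563) = 0.249
Q = 1.417e+06, so δQ = 0.249 × 1.417e+06 = 3.53e+05.

3.53e+05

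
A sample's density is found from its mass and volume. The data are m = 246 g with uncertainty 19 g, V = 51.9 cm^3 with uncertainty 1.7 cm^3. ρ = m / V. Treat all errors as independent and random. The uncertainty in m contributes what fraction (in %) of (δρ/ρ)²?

(δρ/ρ)² = (1·δm/m)² + (-1·δV/V)²
  m term: (1×0.0772)² = 0.00597
  V term: (-1×0.0328)² = 0.00107
Total = 0.00704. Share from m = 0.00597/0.00704 = 0.848.

84.8%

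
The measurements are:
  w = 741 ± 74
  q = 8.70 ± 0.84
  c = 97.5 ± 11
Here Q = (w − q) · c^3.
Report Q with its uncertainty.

(6.79 ± 2.40) × 10^8

Let u = w − q = 732. δu = √(δw² + δq²) = √(5480 + 0.706) = 74.0, so δu/u = 0.101.
Q is then a monomial in u, c:
δQ/Q = √((δu/u)² + (3·δc/c)²) = √(0.0102 + 0.115) = 0.353
Q = 6.79e+08, so δQ = 0.353 × 6.79e+08 = 2.4e+08.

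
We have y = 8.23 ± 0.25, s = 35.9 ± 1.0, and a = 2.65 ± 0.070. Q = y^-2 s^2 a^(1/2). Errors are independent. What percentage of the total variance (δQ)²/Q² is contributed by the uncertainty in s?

(δQ/Q)² = (-2·δy/y)² + (2·δs/s)² + (½·δa/a)²
  y term: (-2×0.0304)² = 0.00369
  s term: (2×0.0279)² = 0.00310
  a term: (0.5×0.0264)² = 0.000174
Total = 0.00697. Share from s = 0.00310/0.00697 = 0.445.

44.5%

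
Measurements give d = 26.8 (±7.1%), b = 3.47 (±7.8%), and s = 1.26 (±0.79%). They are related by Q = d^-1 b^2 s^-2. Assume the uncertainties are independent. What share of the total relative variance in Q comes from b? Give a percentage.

82.1%

(δQ/Q)² = (-1·δd/d)² + (2·δb/b)² + (-2·δs/s)²
  d term: (-1×0.0710)² = 0.00504
  b term: (2×0.0780)² = 0.0243
  s term: (-2×0.00790)² = 0.000250
Total = 0.0296. Share from b = 0.0243/0.0296 = 0.821.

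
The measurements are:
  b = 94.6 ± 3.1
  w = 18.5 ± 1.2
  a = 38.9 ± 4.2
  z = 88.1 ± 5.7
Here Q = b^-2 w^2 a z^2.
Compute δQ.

2570

Each factor contributes (exponent × relative error)² to (δQ/Q)²:
  (-2·δb/b)² = (-2×0.0328)² = 0.00430;  (2·δw/w)² = (2×0.0649)² = 0.0168;  (1·δa/a)² = (1×0.108)² = 0.0117;  (2·δz/z)² = (2×0.0647)² = 0.0167
δQ/Q = √(0.0495) = 0.223
Q = 11500, so δQ = 0.223 × 11500 = 2570.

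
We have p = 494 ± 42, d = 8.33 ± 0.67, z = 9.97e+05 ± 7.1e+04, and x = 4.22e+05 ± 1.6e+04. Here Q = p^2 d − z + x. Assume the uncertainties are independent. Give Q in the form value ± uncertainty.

Let w = p^2·d = 2.03e+06. δw/w = √((2·δp/p)² + (1·δd/d)²) = √(0.0289 + 0.00647) = 0.188, so δw = 3.82e+05.
Q = w − z + x: δQ = √(δw² + δz² + δx²) = √(1.46e+11 + 5.04e+09 + 2.56e+08) = 3.89e+05
Q = 1.46e+06.

(1.46 ± 0.389) × 10^6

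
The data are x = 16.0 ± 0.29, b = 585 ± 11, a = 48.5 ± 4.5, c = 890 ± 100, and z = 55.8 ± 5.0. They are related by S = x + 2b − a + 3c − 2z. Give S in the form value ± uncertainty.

3700 ± 301

Each term contributes (cᵢ δxᵢ)² to (δS)²:
  (δx)² = 0.0841;  (2·δb)² = 484;  (δa)² = 20.2;  (3·δc)² = 90000;  (2·δz)² = 100
δS = √(90600) = 301
S = 3700.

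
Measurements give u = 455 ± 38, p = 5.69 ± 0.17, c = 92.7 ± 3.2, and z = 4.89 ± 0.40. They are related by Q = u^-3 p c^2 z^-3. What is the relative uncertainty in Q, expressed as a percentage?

Q is a product of powers, so relative uncertainties combine in quadrature:
  (-3·δu/u)² = (-3×0.0835)² = 0.0628;  (1·δp/p)² = (1×0.0299)² = 0.000893;  (2·δc/c)² = (2×0.0345)² = 0.00477;  (-3·δz/z)² = (-3×0.0818)² = 0.0602
δQ/Q = √(0.129) = 0.359

35.9%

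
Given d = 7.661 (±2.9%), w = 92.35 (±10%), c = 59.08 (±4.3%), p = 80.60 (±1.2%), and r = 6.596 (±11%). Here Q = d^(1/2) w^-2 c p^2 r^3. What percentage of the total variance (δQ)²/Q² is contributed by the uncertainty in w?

(δQ/Q)² = (½·δd/d)² + (-2·δw/w)² + (1·δc/c)² + (2·δp/p)² + (3·δr/r)²
  d term: (0.5×0.0290)² = 0.000210
  w term: (-2×0.100)² = 0.0400
  c term: (1×0.0430)² = 0.00185
  p term: (2×0.0120)² = 0.000576
  r term: (3×0.110)² = 0.109
Total = 0.152. Share from w = 0.0400/0.152 = 0.264.

26.4%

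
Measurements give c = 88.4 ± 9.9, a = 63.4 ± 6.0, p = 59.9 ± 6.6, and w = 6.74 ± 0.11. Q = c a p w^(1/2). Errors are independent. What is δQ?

1.6e+05

Relative error in a monomial: (δQ/Q)² = Σ (nᵢ · δxᵢ/xᵢ)².
  (1·δc/c)² = (1×0.112)² = 0.0125;  (1·δa/a)² = (1×0.0946)² = 0.00896;  (1·δp/p)² = (1×0.110)² = 0.0121;  (½·δw/w)² = (0.5×0.0163)² = 6.66e-05
δQ/Q = √(0.0337) = 0.184
Q = 8.72e+05, so δQ = 0.184 × 8.72e+05 = 1.6e+05.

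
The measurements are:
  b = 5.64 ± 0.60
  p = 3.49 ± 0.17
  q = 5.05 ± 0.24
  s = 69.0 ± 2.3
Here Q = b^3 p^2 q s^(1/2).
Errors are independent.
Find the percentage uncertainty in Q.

Since Q is a product/quotient, work with relative uncertainties:
  (3·δb/b)² = (3×0.106)² = 0.102;  (2·δp/p)² = (2×0.0487)² = 0.00949;  (1·δq/q)² = (1×0.0475)² = 0.00226;  (½·δs/s)² = (0.5×0.0333)² = 0.000278
δQ/Q = √(0.114) = 0.337

33.7%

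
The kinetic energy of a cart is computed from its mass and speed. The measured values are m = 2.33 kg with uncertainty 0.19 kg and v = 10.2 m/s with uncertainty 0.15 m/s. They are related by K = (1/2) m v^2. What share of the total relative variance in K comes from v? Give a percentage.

11.5%

(δK/K)² = (1·δm/m)² + (2·δv/v)²
  m term: (1×0.0815)² = 0.00665
  v term: (2×0.0147)² = 0.000865
Total = 0.00751. Share from v = 0.000865/0.00751 = 0.115.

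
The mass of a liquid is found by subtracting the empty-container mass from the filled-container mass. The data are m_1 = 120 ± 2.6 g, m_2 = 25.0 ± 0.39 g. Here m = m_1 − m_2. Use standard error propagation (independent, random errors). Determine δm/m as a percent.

2.77%

Sums and differences: (δm)² = Σ (cᵢ δxᵢ)².
  (δm_1)² = 6.76;  (δm_2)² = 0.152
δm = √(6.91) = 2.63 g
m = 95.0 g, so δm/m = 2.63/95.0 = 0.0277.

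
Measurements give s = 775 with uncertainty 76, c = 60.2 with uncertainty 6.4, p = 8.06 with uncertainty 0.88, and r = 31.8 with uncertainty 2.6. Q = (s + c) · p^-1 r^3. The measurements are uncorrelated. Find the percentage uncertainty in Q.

Let u = s + c = 835. δu = √(δs² + δc²) = √(5780 + 41.0) = 76.3, so δu/u = 0.0913.
Q is then a monomial in u, p, r:
δQ/Q = √((δu/u)² + (-1·δp/p)² + (3·δr/r)²) = √(0.00834 + 0.0119 + 0.0602) = 0.284

28.4%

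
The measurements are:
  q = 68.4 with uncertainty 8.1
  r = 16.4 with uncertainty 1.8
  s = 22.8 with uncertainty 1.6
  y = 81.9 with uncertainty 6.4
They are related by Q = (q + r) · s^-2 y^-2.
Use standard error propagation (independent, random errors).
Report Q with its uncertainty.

(2.43 ± 0.564) × 10^-5

Let u = q + r = 84.8. δu = √(δq² + δr²) = √(65.6 + 3.24) = 8.30, so δu/u = 0.0978.
Q is then a monomial in u, s, y:
δQ/Q = √((δu/u)² + (-2·δs/s)² + (-2·δy/y)²) = √(0.00957 + 0.0197 + 0.0244) = 0.232
Q = 2.43e-05, so δQ = 0.232 × 2.43e-05 = 5.64e-06.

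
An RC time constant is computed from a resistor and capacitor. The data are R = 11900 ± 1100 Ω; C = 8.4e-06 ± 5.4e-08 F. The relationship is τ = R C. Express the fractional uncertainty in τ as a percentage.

9.27%

τ is a product of powers, so relative uncertainties combine in quadrature:
  (1·δR/R)² = (1×0.0924)² = 0.00854;  (1·δC/C)² = (1×0.00643)² = 4.13e-05
δτ/τ = √(0.00859) = 0.0927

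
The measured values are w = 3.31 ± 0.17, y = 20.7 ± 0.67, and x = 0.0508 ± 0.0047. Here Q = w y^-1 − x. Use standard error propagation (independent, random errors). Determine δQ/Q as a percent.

9.89%

Let p = w·y^-1 = 0.160. δp/p = √((1·δw/w)² + (-1·δy/y)²) = √(0.00264 + 0.00105) = 0.0607, so δp = 0.00971.
Q = p − x: δQ = √(δp² + δx²) = √(9.42e-05 + 2.21e-05) = 0.0108
Q = 0.109, so δQ/Q = 0.0108/0.109 = 0.0989.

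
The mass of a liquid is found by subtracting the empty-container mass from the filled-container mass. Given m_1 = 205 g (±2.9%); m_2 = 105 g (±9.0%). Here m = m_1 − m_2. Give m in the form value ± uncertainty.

100 ± 11.2 g

For a sum/difference, combine absolute errors in quadrature:
  (δm_1)² = 35.3;  (δm_2)² = 89.3
δm = √(125) = 11.2 g
m = 100 g.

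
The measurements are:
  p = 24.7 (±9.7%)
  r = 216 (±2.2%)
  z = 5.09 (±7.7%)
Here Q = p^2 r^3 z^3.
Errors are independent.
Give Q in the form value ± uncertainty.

Since Q is a product/quotient, work with relative uncertainties:
  (2·δp/p)² = (2×0.0970)² = 0.0376;  (3·δr/r)² = (3×0.0220)² = 0.00436;  (3·δz/z)² = (3×0.0770)² = 0.0534
δQ/Q = √(0.0954) = 0.309
Q = 8.11e+11, so δQ = 0.309 × 8.11e+11 = 2.5e+11.

(8.11 ± 2.50) × 10^11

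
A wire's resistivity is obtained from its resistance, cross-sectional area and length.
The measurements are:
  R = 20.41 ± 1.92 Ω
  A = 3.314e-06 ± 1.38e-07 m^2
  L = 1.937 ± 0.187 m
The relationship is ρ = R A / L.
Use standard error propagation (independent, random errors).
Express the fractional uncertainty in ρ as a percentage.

14.1%

Relative error in a monomial: (δρ/ρ)² = Σ (nᵢ · δxᵢ/xᵢ)².
  (1·δR/R)² = (1×0.0941)² = 0.00885;  (1·δA/A)² = (1×0.0416)² = 0.00173;  (-1·δL/L)² = (-1×0.0965)² = 0.00932
δρ/ρ = √(0.0199) = 0.141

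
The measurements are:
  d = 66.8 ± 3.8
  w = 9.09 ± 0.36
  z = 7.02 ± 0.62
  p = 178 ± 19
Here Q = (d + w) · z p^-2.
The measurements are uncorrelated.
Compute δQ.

Let u = d + w = 75.9. δu = √(δd² + δw²) = √(14.4 + 0.130) = 3.82, so δu/u = 0.0503.
Q is then a monomial in u, z, p:
δQ/Q = √((δu/u)² + (1·δz/z)² + (-2·δp/p)²) = √(0.00253 + 0.00780 + 0.0456) = 0.236
Q = 0.0168, so δQ = 0.236 × 0.0168 = 0.00398.

0.00398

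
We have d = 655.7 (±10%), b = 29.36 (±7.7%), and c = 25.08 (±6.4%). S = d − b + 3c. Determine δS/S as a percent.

Each term contributes (cᵢ δxᵢ)² to (δS)²:
  (δd)² = 4300;  (δb)² = 5.11;  (3·δc)² = 23.2
δS = √(4330) = 65.8
S = 701.6, so δS/S = 65.8/701.6 = 0.0938.

9.38%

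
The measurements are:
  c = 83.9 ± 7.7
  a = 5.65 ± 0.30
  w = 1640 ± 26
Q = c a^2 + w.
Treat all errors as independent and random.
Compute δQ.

Let p = c·a^2 = 2680. δp/p = √((1·δc/c)² + (2·δa/a)²) = √(0.00842 + 0.0113) = 0.140, so δp = 376.
Q = p + w: δQ = √(δp² + δw²) = √(1.41e+05 + 676) = 377

377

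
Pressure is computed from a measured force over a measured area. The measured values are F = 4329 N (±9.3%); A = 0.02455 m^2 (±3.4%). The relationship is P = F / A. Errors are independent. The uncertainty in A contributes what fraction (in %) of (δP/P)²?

11.8%

(δP/P)² = (1·δF/F)² + (-1·δA/A)²
  F term: (1×0.0930)² = 0.00865
  A term: (-1×0.0340)² = 0.00116
Total = 0.00981. Share from A = 0.00116/0.00981 = 0.118.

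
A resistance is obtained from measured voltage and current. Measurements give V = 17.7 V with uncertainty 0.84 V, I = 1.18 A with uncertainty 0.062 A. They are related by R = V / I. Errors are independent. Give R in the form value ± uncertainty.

15.0 ± 1.06 Ω

R is a product of powers, so relative uncertainties combine in quadrature:
  (1·δV/V)² = (1×0.0475)² = 0.00225;  (-1·δI/I)² = (-1×0.0525)² = 0.00276
δR/R = √(0.00501) = 0.0708
R = 15.0 Ω, so δR = 0.0708 × 15.0 = 1.06 Ω.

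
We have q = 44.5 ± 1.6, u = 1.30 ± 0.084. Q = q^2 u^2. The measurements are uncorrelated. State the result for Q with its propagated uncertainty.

3350 ± 495

Relative error in a monomial: (δQ/Q)² = Σ (nᵢ · δxᵢ/xᵢ)².
  (2·δq/q)² = (2×0.0360)² = 0.00517;  (2·δu/u)² = (2×0.0646)² = 0.0167
δQ/Q = √(0.0219) = 0.148
Q = 3350, so δQ = 0.148 × 3350 = 495.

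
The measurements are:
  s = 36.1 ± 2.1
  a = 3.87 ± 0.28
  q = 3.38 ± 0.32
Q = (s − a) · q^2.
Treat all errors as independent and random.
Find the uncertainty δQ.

73.8

Let u = s − a = 32.2. δu = √(δs² + δa²) = √(4.41 + 0.0784) = 2.12, so δu/u = 0.0657.
Q is then a monomial in u, q:
δQ/Q = √((δu/u)² + (2·δq/q)²) = √(0.00432 + 0.0359) = 0.200
Q = 368, so δQ = 0.200 × 368 = 73.8.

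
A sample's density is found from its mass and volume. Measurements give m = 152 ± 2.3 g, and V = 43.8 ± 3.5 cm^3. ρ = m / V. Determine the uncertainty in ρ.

0.282 g/cm^3

Products/powers → add relative errors in quadrature, weighted by exponent:
  (1·δm/m)² = (1×0.0151)² = 0.000229;  (-1·δV/V)² = (-1×0.0799)² = 0.00639
δρ/ρ = √(0.00661) = 0.0813
ρ = 3.47 g/cm^3, so δρ = 0.0813 × 3.47 = 0.282 g/cm^3.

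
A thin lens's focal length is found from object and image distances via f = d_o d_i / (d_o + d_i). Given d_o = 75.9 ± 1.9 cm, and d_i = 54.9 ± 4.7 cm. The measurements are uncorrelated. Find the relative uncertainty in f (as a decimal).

∂f/∂d_o = (d_i/(d_o+d_i))² = 0.176;  ∂f/∂d_i = (d_o/(d_o+d_i))² = 0.337
δf = √((∂f/∂d_o · δd_o)² + (∂f/∂d_i · δd_i)²) = √(0.112 + 2.50) = 1.62 cm
f = 31.9 cm, so δf/f = 1.62/31.9 = 0.0508.

0.0508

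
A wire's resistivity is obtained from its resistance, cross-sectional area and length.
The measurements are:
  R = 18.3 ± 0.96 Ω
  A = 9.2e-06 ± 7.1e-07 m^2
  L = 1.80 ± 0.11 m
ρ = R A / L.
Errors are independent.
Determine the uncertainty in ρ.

1.04e-05 Ω·m

Relative error in a monomial: (δρ/ρ)² = Σ (nᵢ · δxᵢ/xᵢ)².
  (1·δR/R)² = (1×0.0525)² = 0.00275;  (1·δA/A)² = (1×0.0772)² = 0.00596;  (-1·δL/L)² = (-1×0.0611)² = 0.00373
δρ/ρ = √(0.0124) = 0.112
ρ = 9.35e-05 Ω·m, so δρ = 0.112 × 9.35e-05 = 1.04e-05 Ω·m.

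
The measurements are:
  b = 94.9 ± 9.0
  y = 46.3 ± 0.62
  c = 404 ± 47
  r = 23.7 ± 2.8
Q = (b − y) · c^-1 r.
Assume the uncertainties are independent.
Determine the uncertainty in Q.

Let u = b − y = 48.6. δu = √(δb² + δy²) = √(81.0 + 0.384) = 9.02, so δu/u = 0.186.
Q is then a monomial in u, c, r:
δQ/Q = √((δu/u)² + (-1·δc/c)² + (1·δr/r)²) = √(0.0345 + 0.0135 + 0.0140) = 0.249
Q = 2.85, so δQ = 0.249 × 2.85 = 0.710.

0.710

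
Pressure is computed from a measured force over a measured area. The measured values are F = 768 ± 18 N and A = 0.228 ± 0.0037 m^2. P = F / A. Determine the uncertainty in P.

96.0 Pa

Since P is a product/quotient, work with relative uncertainties:
  (1·δF/F)² = (1×0.0234)² = 0.000549;  (-1·δA/A)² = (-1×0.0162)² = 0.000263
δP/P = √(0.000813) = 0.0285
P = 3370 Pa, so δP = 0.0285 × 3370 = 96.0 Pa.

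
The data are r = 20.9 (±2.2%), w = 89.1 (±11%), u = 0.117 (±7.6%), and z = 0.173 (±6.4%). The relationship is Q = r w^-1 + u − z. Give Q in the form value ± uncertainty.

Let p = r·w^-1 = 0.235. δp/p = √((1·δr/r)² + (-1·δw/w)²) = √(0.000484 + 0.0121) = 0.112, so δp = 0.0263.
Q = p + u − z: δQ = √(δp² + δu² + δz²) = √(0.000692 + 7.91e-05 + 0.000123) = 0.0299
Q = 0.179.

0.179 ± 0.0299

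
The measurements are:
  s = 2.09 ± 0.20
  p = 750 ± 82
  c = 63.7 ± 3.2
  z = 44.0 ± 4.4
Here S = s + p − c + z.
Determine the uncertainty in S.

For a sum/difference, combine absolute errors in quadrature:
  (δs)² = 0.0400;  (δp)² = 6720;  (δc)² = 10.2;  (δz)² = 19.4
δS = √(6750) = 82.2

82.2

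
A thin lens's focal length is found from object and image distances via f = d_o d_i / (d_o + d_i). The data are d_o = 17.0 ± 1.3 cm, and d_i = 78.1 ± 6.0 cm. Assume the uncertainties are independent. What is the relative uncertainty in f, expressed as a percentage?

∂f/∂d_o = (d_i/(d_o+d_i))² = 0.674;  ∂f/∂d_i = (d_o/(d_o+d_i))² = 0.0320
δf = √((∂f/∂d_o · δd_o)² + (∂f/∂d_i · δd_i)²) = √(0.769 + 0.0368) = 0.897 cm
f = 14.0 cm, so δf/f = 0.897/14.0 = 0.0643.

6.43%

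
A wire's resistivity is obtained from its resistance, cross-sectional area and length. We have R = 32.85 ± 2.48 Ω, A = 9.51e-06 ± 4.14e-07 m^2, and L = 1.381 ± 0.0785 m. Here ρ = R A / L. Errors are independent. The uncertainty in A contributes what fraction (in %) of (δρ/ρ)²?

(δρ/ρ)² = (1·δR/R)² + (1·δA/A)² + (-1·δL/L)²
  R term: (1×0.0755)² = 0.00570
  A term: (1×0.0435)² = 0.00190
  L term: (-1×0.0568)² = 0.00323
Total = 0.0108. Share from A = 0.00190/0.0108 = 0.175.

17.5%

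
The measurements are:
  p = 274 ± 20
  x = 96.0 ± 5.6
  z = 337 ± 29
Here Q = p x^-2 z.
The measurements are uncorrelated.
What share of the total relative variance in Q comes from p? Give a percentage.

(δQ/Q)² = (1·δp/p)² + (-2·δx/x)² + (1·δz/z)²
  p term: (1×0.0730)² = 0.00533
  x term: (-2×0.0583)² = 0.0136
  z term: (1×0.0861)² = 0.00741
Total = 0.0263. Share from p = 0.00533/0.0263 = 0.202.

20.2%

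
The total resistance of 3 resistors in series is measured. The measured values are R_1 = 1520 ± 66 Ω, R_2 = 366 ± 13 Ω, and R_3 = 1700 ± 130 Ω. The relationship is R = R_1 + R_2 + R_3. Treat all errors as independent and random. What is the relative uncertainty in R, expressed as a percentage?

4.08%

For a sum/difference, combine absolute errors in quadrature:
  (δR_1)² = 4360;  (δR_2)² = 169;  (δR_3)² = 16900
δR = √(21400) = 146 Ω
R = 3590 Ω, so δR/R = 146/3590 = 0.0408.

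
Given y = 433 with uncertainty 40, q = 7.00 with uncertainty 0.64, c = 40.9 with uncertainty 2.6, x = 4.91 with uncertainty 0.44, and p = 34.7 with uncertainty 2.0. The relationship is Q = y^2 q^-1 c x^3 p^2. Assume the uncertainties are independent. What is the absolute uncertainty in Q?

5.67e+10

Since Q is a product/quotient, work with relative uncertainties:
  (2·δy/y)² = (2×0.0924)² = 0.0341;  (-1·δq/q)² = (-1×0.0914)² = 0.00836;  (1·δc/c)² = (1×0.0636)² = 0.00404;  (3·δx/x)² = (3×0.0896)² = 0.0723;  (2·δp/p)² = (2×0.0576)² = 0.0133
δQ/Q = √(0.132) = 0.363
Q = 1.56e+11, so δQ = 0.363 × 1.56e+11 = 5.67e+10.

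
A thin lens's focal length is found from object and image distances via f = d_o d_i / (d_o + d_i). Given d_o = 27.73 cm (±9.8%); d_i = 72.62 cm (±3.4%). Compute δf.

∂f/∂d_o = (d_i/(d_o+d_i))² = 0.524;  ∂f/∂d_i = (d_o/(d_o+d_i))² = 0.0764
δf = √((∂f/∂d_o · δd_o)² + (∂f/∂d_i · δd_i)²) = √(2.03 + 0.0355) = 1.44 cm

1.44 cm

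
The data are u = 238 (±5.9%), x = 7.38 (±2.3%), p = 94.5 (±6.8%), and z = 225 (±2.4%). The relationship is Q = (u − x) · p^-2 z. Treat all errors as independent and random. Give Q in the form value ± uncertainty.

5.81 ± 0.877

Let w = u − x = 231. δw = √(δu² + δx²) = √(197 + 0.0288) = 14.0, so δw/w = 0.0609.
Q is then a monomial in w, p, z:
δQ/Q = √((δw/w)² + (-2·δp/p)² + (1·δz/z)²) = √(0.00371 + 0.0185 + 0.000576) = 0.151
Q = 5.81, so δQ = 0.151 × 5.81 = 0.877.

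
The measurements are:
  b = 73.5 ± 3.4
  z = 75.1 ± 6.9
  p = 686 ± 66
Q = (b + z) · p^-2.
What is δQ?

Let u = b + z = 149. δu = √(δb² + δz²) = √(11.6 + 47.6) = 7.69, so δu/u = 0.0518.
Q is then a monomial in u, p:
δQ/Q = √((δu/u)² + (-2·δp/p)²) = √(0.00268 + 0.0370) = 0.199
Q = 0.000316, so δQ = 0.199 × 0.000316 = 6.29e-05.

6.29e-05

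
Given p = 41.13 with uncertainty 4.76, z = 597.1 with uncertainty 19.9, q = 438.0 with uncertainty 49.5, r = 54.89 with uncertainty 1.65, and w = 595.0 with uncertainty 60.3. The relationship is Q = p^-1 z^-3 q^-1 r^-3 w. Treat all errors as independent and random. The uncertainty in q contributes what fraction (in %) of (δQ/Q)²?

23.4%

(δQ/Q)² = (-1·δp/p)² + (-3·δz/z)² + (-1·δq/q)² + (-3·δr/r)² + (1·δw/w)²
  p term: (-1×0.116)² = 0.0134
  z term: (-3×0.0333)² = 0.01000
  q term: (-1×0.113)² = 0.0128
  r term: (-3×0.0301)² = 0.00813
  w term: (1×0.101)² = 0.0103
Total = 0.0546. Share from q = 0.0128/0.0546 = 0.234.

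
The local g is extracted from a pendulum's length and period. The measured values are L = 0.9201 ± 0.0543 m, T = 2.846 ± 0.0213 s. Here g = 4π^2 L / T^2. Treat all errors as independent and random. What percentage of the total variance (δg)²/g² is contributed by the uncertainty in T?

6.04%

(δg/g)² = (1·δL/L)² + (-2·δT/T)²
  L term: (1×0.0590)² = 0.00348
  T term: (-2×0.00748)² = 0.000224
Total = 0.00371. Share from T = 0.000224/0.00371 = 0.0604.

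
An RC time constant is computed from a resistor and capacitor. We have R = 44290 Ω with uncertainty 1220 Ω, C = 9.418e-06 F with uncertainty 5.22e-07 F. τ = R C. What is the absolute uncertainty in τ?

For a monomial τ ∝ R, C, fractional errors add in quadrature:
  (1·δR/R)² = (1×0.0275)² = 0.000759;  (1·δC/C)² = (1×0.0554)² = 0.00307
δτ/τ = √(0.00383) = 0.0619
τ = 0.4171 s, so δτ = 0.0619 × 0.4171 = 0.0258 s.

0.0258 s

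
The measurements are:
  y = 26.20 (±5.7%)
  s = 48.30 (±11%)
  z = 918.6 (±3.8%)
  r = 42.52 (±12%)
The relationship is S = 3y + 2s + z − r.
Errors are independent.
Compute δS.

Absolute uncertainties add in quadrature for a linear combination:
  (3·δy)² = 20.1;  (2·δs)² = 113;  (δz)² = 1220;  (δr)² = 26.0
δS = √(1380) = 37.1

37.1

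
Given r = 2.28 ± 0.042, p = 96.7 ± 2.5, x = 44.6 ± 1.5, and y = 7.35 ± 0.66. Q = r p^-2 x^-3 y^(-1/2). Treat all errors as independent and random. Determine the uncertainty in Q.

1.25e-10

Q is a product of powers, so relative uncertainties combine in quadrature:
  (1·δr/r)² = (1×0.0184)² = 0.000339;  (-2·δp/p)² = (-2×0.0259)² = 0.00267;  (-3·δx/x)² = (-3×0.0336)² = 0.0102;  (−½·δy/y)² = (-0.5×0.0898)² = 0.00202
δQ/Q = √(0.0152) = 0.123
Q = 1.01e-09, so δQ = 0.123 × 1.01e-09 = 1.25e-10.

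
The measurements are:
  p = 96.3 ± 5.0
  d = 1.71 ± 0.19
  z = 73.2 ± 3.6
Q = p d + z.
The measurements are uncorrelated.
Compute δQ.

Let w = p·d = 165. δw/w = √((1·δp/p)² + (1·δd/d)²) = √(0.00270 + 0.0123) = 0.123, so δw = 20.2.
Q = w + z: δQ = √(δw² + δz²) = √(408 + 13.0) = 20.5

20.5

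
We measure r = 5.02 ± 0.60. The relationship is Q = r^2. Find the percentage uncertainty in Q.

23.9%

Relative error in a monomial: (δQ/Q)² = Σ (nᵢ · δxᵢ/xᵢ)².
  (2·δr/r)² = (2×0.120)² = 0.0571
δQ/Q = √(0.0571) = 0.239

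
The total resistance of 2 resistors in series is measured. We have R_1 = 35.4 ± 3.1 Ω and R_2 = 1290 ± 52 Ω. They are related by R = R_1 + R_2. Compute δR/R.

0.0393

R is a linear combination, so absolute uncertainties add in quadrature:
  (δR_1)² = 9.61;  (δR_2)² = 2700
δR = √(2710) = 52.1 Ω
R = 1330 Ω, so δR/R = 52.1/1330 = 0.0393.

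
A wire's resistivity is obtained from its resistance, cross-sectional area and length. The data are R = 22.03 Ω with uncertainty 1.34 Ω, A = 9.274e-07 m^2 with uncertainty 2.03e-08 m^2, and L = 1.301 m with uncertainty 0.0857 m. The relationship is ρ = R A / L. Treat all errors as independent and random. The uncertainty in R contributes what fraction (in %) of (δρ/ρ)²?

(δρ/ρ)² = (1·δR/R)² + (1·δA/A)² + (-1·δL/L)²
  R term: (1×0.0608)² = 0.00370
  A term: (1×0.0219)² = 0.000479
  L term: (-1×0.0659)² = 0.00434
Total = 0.00852. Share from R = 0.00370/0.00852 = 0.434.

43.4%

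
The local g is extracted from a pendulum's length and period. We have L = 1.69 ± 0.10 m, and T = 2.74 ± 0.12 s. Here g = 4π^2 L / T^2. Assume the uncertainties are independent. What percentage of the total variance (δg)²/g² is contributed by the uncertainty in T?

(δg/g)² = (1·δL/L)² + (-2·δT/T)²
  L term: (1×0.0592)² = 0.00350
  T term: (-2×0.0438)² = 0.00767
Total = 0.0112. Share from T = 0.00767/0.0112 = 0.687.

68.7%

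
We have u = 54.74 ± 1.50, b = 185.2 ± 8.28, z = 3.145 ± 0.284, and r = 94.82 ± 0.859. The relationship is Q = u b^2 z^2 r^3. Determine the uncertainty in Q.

3.25e+12

Relative error in a monomial: (δQ/Q)² = Σ (nᵢ · δxᵢ/xᵢ)².
  (1·δu/u)² = (1×0.0274)² = 0.000751;  (2·δb/b)² = (2×0.0447)² = 0.00800;  (2·δz/z)² = (2×0.0903)² = 0.0326;  (3·δr/r)² = (3×0.00906)² = 0.000739
δQ/Q = √(0.0421) = 0.205
Q = 1.583e+13, so δQ = 0.205 × 1.583e+13 = 3.25e+12.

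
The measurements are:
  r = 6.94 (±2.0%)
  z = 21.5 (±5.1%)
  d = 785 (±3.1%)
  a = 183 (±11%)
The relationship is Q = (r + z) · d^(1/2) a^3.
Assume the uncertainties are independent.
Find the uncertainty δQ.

1.62e+09

Let u = r + z = 28.4. δu = √(δr² + δz²) = √(0.0193 + 1.20) = 1.11, so δu/u = 0.0389.
Q is then a monomial in u, d, a:
δQ/Q = √((δu/u)² + (½·δd/d)² + (3·δa/a)²) = √(0.00151 + 0.000240 + 0.109) = 0.333
Q = 4.88e+09, so δQ = 0.333 × 4.88e+09 = 1.62e+09.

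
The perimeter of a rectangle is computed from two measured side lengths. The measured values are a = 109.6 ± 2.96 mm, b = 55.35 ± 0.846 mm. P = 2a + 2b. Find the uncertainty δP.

For a sum/difference, combine absolute errors in quadrature:
  (2·δa)² = 35.0;  (2·δb)² = 2.86
δP = √(37.9) = 6.16 mm

6.16 mm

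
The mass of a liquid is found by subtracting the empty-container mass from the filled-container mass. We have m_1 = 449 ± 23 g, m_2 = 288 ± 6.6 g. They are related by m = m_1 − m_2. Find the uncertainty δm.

23.9 g

Absolute uncertainties add in quadrature for a linear combination:
  (δm_1)² = 529;  (δm_2)² = 43.6
δm = √(573) = 23.9 g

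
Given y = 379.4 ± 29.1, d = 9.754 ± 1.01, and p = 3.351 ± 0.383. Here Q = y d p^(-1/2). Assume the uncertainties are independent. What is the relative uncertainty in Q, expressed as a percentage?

14.1%

For a monomial Q ∝ y, d, p^(-1/2), fractional errors add in quadrature:
  (1·δy/y)² = (1×0.0767)² = 0.00588;  (1·δd/d)² = (1×0.104)² = 0.0107;  (−½·δp/p)² = (-0.5×0.114)² = 0.00327
δQ/Q = √(0.0199) = 0.141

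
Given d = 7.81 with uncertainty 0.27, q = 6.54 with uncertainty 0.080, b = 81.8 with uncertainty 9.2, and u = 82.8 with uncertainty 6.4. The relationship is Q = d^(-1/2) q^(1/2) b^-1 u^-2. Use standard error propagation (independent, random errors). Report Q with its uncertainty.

(1.63 ± 0.313) × 10^-6

For a monomial Q ∝ d^(-1/2), q^(1/2), b^-1, u^-2, fractional errors add in quadrature:
  (−½·δd/d)² = (-0.5×0.0346)² = 0.000299;  (½·δq/q)² = (0.5×0.0122)² = 3.74e-05;  (-1·δb/b)² = (-1×0.112)² = 0.0126;  (-2·δu/u)² = (-2×0.0773)² = 0.0239
δQ/Q = √(0.0369) = 0.192
Q = 1.63e-06, so δQ = 0.192 × 1.63e-06 = 3.13e-07.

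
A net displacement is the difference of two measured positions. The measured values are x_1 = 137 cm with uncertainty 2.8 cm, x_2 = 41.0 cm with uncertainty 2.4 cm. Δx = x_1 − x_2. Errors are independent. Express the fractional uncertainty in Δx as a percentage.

Sums and differences: (δΔx)² = Σ (cᵢ δxᵢ)².
  (δx_1)² = 7.84;  (δx_2)² = 5.76
δΔx = √(13.6) = 3.69 cm
Δx = 96.0 cm, so δΔx/Δx = 3.69/96.0 = 0.0384.

3.84%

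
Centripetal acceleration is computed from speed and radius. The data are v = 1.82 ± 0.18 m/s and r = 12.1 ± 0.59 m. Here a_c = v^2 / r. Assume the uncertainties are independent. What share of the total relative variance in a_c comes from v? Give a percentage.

(δa_c/a_c)² = (2·δv/v)² + (-1·δr/r)²
  v term: (2×0.0989)² = 0.0391
  r term: (-1×0.0488)² = 0.00238
Total = 0.0415. Share from v = 0.0391/0.0415 = 0.943.

94.3%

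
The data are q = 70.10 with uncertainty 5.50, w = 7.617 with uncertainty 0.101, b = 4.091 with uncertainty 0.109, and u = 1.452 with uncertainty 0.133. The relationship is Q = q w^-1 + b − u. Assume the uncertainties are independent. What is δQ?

0.752

Let p = q·w^-1 = 9.203. δp/p = √((1·δq/q)² + (-1·δw/w)²) = √(0.00616 + 0.000176) = 0.0796, so δp = 0.732.
Q = p + b − u: δQ = √(δp² + δb² + δu²) = √(0.536 + 0.0119 + 0.0177) = 0.752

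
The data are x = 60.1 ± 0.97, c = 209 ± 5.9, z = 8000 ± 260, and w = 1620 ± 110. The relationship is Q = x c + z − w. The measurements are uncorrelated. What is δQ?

Let p = x·c = 12600. δp/p = √((1·δx/x)² + (1·δc/c)²) = √(0.000260 + 0.000797) = 0.0325, so δp = 408.
Q = p + z − w: δQ = √(δp² + δz² + δw²) = √(1.67e+05 + 67600 + 12100) = 497

497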